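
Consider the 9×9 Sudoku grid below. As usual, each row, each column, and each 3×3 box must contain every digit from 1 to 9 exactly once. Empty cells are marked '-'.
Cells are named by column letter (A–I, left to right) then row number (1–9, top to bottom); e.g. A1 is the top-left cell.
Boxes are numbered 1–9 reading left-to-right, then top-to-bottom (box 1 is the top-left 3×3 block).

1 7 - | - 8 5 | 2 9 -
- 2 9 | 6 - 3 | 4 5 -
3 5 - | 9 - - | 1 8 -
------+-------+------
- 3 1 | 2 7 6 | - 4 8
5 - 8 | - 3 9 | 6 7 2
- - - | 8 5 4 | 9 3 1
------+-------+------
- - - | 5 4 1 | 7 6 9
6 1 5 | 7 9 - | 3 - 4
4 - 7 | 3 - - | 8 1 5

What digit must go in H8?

Row 8 already contains {1, 3, 4, 5, 6, 7, 9}.
Column H already contains {1, 3, 4, 5, 6, 7, 8, 9}.
Its 3×3 block (box 9) already contains {1, 3, 4, 5, 6, 7, 8, 9}.
The only value from 1–9 not eliminated is 2, so H8 = 2.

2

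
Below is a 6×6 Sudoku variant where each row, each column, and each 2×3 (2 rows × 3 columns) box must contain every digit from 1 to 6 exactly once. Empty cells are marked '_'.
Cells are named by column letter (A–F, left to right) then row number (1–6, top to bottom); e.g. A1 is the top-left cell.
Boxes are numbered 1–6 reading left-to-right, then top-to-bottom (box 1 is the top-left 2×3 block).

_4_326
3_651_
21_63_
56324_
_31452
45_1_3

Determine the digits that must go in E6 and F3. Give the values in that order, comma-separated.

For E6:
  Row 6 already contains {1, 3, 4, 5}.
  Column E already contains {1, 2, 3, 4, 5}.
  Its 2×3 block (box 6) already contains {1, 2, 3, 4, 5}.
  The only value from 1–6 not eliminated is 6, so E6 = 6.
For F3:
  Row 3 already contains {1, 2, 3, 6}.
  Column F already contains {2, 3, 6}.
  Its 2×3 block (box 4) already contains {2, 3, 4, 6}.
  The only value from 1–6 not eliminated is 5, so F3 = 5.

6,5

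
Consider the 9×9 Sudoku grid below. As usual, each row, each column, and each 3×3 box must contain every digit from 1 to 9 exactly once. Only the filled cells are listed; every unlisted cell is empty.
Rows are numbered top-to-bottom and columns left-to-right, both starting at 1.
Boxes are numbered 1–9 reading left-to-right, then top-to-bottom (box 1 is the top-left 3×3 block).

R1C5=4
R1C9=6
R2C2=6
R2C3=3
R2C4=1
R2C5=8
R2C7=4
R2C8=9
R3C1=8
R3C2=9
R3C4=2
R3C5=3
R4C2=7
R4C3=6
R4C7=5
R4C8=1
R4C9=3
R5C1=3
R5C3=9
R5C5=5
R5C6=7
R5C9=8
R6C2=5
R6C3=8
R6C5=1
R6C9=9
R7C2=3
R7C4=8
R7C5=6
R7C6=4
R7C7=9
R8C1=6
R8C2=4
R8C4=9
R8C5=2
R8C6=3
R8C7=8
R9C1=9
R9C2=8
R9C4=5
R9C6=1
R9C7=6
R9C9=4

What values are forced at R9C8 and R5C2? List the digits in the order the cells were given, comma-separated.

For R9C8:
  Consider where 3 can go in row 9.
  R9C3 is out (column 3 already has a 3).
  R9C5 is out (column 5 already has a 3).
  So the only cell in row 9 that can hold 3 is R9C8.
  So R9C8 = 3.
For R5C2:
  Consider where 1 can go in box 4.
  R4C1 is out (row 4 already has a 1).
  R6C1 is out (row 6 already has a 1).
  So the only cell in box 4 that can hold 1 is R5C2.
  So R5C2 = 1.

3,1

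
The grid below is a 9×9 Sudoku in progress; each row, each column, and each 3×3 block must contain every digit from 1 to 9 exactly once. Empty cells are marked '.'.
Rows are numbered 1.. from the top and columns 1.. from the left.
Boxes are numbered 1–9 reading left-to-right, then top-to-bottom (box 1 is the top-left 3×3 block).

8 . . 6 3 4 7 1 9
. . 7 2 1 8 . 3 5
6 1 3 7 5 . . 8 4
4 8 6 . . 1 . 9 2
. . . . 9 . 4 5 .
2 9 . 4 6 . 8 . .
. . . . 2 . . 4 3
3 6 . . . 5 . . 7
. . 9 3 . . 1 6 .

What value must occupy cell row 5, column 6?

Cell row 5, column 6 itself could take any of {2, 3, 7} by direct elimination.
Consider where 2 can go in row 5.
row 5, column 1 is out (column 1 already has a 2).
row 5, column 2 is out (box 4 already has a 2).
row 5, column 3 is out (box 4 already has a 2).
row 5, column 4 is out (column 4 already has a 2).
row 5, column 9 is out (column 9 already has a 2).
So the only cell in row 5 that can hold 2 is row 5, column 6.
Therefore row 5, column 6 = 2.

2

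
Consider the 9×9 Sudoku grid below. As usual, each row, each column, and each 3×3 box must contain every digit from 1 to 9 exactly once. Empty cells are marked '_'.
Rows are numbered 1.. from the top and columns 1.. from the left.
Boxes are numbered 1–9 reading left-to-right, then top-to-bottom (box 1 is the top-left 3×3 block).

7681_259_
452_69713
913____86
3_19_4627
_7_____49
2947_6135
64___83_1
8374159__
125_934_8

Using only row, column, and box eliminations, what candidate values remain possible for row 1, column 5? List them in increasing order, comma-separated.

Row 1 already contains {1, 2, 5, 6, 7, 8, 9}.
Column 5 already contains {1, 6, 9}.
Its 3×3 block (box 2) already contains {1, 2, 6, 9}.
Removing those from 1–9 leaves {3, 4} as the candidates for row 1, column 5.

3,4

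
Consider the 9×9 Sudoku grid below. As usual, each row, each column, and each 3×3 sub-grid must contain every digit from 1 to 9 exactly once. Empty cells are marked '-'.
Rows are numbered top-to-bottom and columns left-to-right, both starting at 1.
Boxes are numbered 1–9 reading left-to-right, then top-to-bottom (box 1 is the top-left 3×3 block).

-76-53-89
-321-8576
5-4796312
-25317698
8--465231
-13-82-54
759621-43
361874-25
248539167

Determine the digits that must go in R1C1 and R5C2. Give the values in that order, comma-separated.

For R1C1:
  Row 1 already contains {3, 5, 6, 7, 8, 9}.
  Column 1 already contains {2, 3, 5, 7, 8}.
  Its 3×3 block (box 1) already contains {2, 3, 4, 5, 6, 7}.
  The only value from 1–9 not eliminated is 1, so R1C1 = 1.
For R5C2:
  Row 5 already contains {1, 2, 3, 4, 5, 6, 8}.
  Column 2 already contains {1, 2, 3, 4, 5, 6, 7}.
  Its 3×3 block (box 4) already contains {1, 2, 3, 5, 8}.
  The only value from 1–9 not eliminated is 9, so R5C2 = 9.

1,9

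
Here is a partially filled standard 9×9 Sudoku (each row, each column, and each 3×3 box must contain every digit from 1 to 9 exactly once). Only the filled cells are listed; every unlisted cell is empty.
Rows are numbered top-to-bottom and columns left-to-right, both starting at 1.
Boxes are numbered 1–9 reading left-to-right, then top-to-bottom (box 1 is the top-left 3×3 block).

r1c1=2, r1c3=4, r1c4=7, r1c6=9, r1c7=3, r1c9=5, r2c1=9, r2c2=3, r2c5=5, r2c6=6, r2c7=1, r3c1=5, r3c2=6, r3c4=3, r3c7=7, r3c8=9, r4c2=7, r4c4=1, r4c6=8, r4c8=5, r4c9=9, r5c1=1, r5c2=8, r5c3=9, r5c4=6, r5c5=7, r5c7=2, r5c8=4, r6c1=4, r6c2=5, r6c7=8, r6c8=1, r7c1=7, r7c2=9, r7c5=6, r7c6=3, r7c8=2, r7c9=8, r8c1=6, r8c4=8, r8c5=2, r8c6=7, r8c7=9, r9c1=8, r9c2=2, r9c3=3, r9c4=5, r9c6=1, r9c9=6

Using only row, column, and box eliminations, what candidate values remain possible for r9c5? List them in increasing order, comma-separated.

4,9

Row 9 already contains {1, 2, 3, 5, 6, 8}.
Column 5 already contains {2, 5, 6, 7}.
Its 3×3 block (box 8) already contains {1, 2, 3, 5, 6, 7, 8}.
Removing those from 1–9 leaves {4, 9} as the candidates for r9c5.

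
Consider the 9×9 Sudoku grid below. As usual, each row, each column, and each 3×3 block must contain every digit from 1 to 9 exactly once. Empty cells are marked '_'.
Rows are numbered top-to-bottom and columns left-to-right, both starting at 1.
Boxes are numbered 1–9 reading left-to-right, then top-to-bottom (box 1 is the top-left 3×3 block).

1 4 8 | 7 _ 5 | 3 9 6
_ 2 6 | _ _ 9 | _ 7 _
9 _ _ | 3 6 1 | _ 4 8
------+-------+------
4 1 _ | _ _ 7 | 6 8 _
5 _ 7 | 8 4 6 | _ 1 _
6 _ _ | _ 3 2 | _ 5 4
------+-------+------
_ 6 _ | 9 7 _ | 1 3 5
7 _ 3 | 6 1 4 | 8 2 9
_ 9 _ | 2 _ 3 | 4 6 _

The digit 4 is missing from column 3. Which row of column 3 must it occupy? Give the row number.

Consider where 4 can go in column 3.
R3C3 is out (row 3 already has a 4).
R4C3 is out (row 4 already has a 4).
R6C3 is out (row 6 already has a 4).
R9C3 is out (row 9 already has a 4).
So the only cell in column 3 that can hold 4 is R7C3.
That is row 7.

7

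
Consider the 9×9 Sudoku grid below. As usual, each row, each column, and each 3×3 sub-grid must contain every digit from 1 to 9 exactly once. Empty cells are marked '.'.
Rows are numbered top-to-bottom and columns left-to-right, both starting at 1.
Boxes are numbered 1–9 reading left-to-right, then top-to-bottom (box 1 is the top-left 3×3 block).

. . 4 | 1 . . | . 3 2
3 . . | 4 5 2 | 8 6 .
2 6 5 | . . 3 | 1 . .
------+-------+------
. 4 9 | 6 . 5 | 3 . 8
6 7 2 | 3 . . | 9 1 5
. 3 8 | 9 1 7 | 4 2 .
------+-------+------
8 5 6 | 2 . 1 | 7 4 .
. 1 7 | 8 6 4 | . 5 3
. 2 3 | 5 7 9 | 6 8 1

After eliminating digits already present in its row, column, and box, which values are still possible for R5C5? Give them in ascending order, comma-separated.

4,8

Row 5 already contains {1, 2, 3, 5, 6, 7, 9}.
Column 5 already contains {1, 5, 6, 7}.
Its 3×3 block (box 5) already contains {1, 3, 5, 6, 7, 9}.
Removing those from 1–9 leaves {4, 8} as the candidates for R5C5.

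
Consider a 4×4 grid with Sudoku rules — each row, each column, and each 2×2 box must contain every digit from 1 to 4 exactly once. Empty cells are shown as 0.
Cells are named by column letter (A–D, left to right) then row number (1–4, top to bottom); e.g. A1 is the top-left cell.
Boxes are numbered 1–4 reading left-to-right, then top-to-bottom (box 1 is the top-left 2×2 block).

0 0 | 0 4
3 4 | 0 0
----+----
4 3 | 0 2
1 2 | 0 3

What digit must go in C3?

Row 3 already contains {2, 3, 4}.
Column C already contains {}.
Its 2×2 block (box 4) already contains {2, 3}.
The only value from 1–4 not eliminated is 1, so C3 = 1.

1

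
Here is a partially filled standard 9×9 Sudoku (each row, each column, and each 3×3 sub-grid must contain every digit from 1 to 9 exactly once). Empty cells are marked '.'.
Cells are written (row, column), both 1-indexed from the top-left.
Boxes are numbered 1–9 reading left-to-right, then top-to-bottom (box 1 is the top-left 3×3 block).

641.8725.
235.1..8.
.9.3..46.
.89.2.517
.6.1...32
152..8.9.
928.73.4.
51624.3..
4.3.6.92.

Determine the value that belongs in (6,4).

Cell (6,4) itself could take any of {4, 6, 7} by direct elimination.
Consider where 7 can go in column 4.
(1,4) is out (row 1 already has a 7).
(2,4) is out (box 2 already has a 7).
(4,4) is out (row 4 already has a 7).
(7,4) is out (row 7 already has a 7).
(9,4) is out (box 8 already has a 7).
So the only cell in column 4 that can hold 7 is (6,4).
Therefore (6,4) = 7.

7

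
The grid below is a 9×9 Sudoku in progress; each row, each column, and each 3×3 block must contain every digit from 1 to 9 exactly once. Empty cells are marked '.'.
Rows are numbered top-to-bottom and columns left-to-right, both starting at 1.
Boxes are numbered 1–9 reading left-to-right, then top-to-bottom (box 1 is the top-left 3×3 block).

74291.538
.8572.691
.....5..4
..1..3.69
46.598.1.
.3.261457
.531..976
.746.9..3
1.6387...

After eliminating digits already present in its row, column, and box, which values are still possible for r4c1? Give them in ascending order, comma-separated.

Row 4 already contains {1, 3, 6, 9}.
Column 1 already contains {1, 4, 7}.
Its 3×3 block (box 4) already contains {1, 3, 4, 6}.
Removing those from 1–9 leaves {2, 5, 8} as the candidates for r4c1.

2,5,8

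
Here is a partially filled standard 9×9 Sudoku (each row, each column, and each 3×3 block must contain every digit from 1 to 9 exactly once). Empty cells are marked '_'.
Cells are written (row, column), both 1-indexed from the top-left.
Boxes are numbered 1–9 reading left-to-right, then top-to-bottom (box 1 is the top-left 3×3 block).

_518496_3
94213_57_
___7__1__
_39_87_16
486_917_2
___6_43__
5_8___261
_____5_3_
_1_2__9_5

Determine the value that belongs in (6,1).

1

Cell (6,1) itself could take any of {1, 2, 7} by direct elimination.
Consider where 1 can go in row 6.
(6,2) is out (column 2 already has a 1).
(6,3) is out (column 3 already has a 1).
(6,5) is out (box 5 already has a 1).
(6,8) is out (column 8 already has a 1).
(6,9) is out (column 9 already has a 1).
So the only cell in row 6 that can hold 1 is (6,1).
Therefore (6,1) = 1.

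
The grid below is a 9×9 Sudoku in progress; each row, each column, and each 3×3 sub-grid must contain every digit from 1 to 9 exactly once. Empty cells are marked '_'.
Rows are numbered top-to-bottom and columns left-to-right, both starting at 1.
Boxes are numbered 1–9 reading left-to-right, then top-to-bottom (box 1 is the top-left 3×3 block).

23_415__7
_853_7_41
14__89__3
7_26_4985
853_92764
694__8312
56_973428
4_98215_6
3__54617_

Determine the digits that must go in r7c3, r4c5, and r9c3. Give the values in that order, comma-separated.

1,3,8

For r7c3:
  Row 7 already contains {2, 3, 4, 5, 6, 7, 8, 9}.
  Column 3 already contains {2, 3, 4, 5, 9}.
  Its 3×3 block (box 7) already contains {3, 4, 5, 6, 9}.
  The only value from 1–9 not eliminated is 1, so r7c3 = 1.
For r4c5:
  Row 4 already contains {2, 4, 5, 6, 7, 8, 9}.
  Column 5 already contains {1, 2, 4, 7, 8, 9}.
  Its 3×3 block (box 5) already contains {2, 4, 6, 8, 9}.
  The only value from 1–9 not eliminated is 3, so r4c5 = 3.
For r9c3:
  Row 9 already contains {1, 3, 4, 5, 6, 7}.
  Column 3 already contains {2, 3, 4, 5, 9}.
  Its 3×3 block (box 7) already contains {3, 4, 5, 6, 9}.
  The only value from 1–9 not eliminated is 8, so r9c3 = 8.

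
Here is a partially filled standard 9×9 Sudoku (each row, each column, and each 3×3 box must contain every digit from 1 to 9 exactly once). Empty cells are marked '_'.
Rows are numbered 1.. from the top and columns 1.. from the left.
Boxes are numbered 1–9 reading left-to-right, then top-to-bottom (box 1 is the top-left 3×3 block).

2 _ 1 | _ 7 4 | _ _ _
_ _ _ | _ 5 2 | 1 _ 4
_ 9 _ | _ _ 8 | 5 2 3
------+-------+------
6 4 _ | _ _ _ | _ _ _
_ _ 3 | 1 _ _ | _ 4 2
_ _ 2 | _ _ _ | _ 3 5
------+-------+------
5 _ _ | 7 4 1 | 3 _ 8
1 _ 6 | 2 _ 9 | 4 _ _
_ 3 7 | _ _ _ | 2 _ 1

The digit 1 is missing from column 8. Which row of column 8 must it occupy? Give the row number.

Consider where 1 can go in column 8.
row 1, column 8 is out (row 1 already has a 1).
row 2, column 8 is out (row 2 already has a 1).
row 7, column 8 is out (row 7 already has a 1).
row 8, column 8 is out (row 8 already has a 1).
row 9, column 8 is out (row 9 already has a 1).
So the only cell in column 8 that can hold 1 is row 4, column 8.
That is row 4.

4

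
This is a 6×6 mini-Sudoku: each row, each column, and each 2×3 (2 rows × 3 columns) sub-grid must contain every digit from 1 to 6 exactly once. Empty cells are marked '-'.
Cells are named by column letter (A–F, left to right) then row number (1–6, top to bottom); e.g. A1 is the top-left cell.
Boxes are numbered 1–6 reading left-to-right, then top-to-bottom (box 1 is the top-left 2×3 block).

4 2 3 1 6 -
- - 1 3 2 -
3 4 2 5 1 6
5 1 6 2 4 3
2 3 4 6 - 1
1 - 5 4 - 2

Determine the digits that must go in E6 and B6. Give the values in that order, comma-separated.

3,6

For E6:
  Row 6 already contains {1, 2, 4, 5}.
  Column E already contains {1, 2, 4, 6}.
  Its 2×3 block (box 6) already contains {1, 2, 4, 6}.
  The only value from 1–6 not eliminated is 3, so E6 = 3.
For B6:
  Row 6 already contains {1, 2, 4, 5}.
  Column B already contains {1, 2, 3, 4}.
  Its 2×3 block (box 5) already contains {1, 2, 3, 4, 5}.
  The only value from 1–6 not eliminated is 6, so B6 = 6.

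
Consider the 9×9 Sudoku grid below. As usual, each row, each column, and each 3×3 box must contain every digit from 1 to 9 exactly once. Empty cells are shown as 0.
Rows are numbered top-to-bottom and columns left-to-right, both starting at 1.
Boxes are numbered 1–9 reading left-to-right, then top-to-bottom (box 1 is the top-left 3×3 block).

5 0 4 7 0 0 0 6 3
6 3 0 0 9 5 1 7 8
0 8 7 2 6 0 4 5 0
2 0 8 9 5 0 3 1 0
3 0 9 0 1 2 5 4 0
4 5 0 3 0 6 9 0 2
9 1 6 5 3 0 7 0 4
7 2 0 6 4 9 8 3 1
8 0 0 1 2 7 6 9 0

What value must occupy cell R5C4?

Row 5 already contains {1, 2, 3, 4, 5, 9}.
Column 4 already contains {1, 2, 3, 5, 6, 7, 9}.
Its 3×3 block (box 5) already contains {1, 2, 3, 5, 6, 9}.
The only value from 1–9 not eliminated is 8, so R5C4 = 8.

8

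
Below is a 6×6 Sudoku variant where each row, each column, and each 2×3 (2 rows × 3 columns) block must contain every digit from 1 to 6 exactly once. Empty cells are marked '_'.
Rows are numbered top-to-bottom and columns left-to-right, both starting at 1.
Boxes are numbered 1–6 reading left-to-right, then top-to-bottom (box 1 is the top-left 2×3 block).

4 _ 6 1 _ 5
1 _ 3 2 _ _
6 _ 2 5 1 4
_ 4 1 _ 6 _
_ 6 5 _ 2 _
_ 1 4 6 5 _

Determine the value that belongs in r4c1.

5

Cell r4c1 itself could take any of {3, 5} by direct elimination.
Consider where 5 can go in row 4.
r4c4 is out (column 4 already has a 5).
r4c6 is out (column 6 already has a 5).
So the only cell in row 4 that can hold 5 is r4c1.
Therefore r4c1 = 5.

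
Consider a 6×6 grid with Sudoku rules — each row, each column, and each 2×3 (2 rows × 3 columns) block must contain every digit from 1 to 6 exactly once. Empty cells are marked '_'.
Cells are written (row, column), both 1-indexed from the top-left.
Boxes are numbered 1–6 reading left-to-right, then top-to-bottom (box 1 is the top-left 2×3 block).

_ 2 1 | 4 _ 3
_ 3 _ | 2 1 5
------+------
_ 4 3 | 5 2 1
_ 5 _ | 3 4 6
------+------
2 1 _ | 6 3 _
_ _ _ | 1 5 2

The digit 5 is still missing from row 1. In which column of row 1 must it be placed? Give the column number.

Consider where 5 can go in row 1.
(1,5) is out (column 5 already has a 5).
So the only cell in row 1 that can hold 5 is (1,1).
That is column 1.

1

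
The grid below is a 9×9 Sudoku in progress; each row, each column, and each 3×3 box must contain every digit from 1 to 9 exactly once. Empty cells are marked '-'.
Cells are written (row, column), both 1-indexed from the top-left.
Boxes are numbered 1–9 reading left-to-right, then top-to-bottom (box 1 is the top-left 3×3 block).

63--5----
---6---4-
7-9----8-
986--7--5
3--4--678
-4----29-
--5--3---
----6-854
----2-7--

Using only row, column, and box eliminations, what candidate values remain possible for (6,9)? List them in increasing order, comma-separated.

1,3

Row 6 already contains {2, 4, 9}.
Column 9 already contains {4, 5, 8}.
Its 3×3 block (box 6) already contains {2, 5, 6, 7, 8, 9}.
Removing those from 1–9 leaves {1, 3} as the candidates for (6,9).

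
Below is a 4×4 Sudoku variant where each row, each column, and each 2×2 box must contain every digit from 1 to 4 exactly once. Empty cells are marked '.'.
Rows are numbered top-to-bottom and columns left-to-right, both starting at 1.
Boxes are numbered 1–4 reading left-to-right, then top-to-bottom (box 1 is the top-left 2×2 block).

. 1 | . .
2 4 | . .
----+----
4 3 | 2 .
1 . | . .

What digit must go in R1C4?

Cell R1C4 itself could take any of {2, 3, 4} by direct elimination.
Consider where 2 can go in box 2.
R1C3 is out (column 3 already has a 2).
R2C3 is out (row 2 already has a 2).
R2C4 is out (row 2 already has a 2).
So the only cell in box 2 that can hold 2 is R1C4.
Therefore R1C4 = 2.

2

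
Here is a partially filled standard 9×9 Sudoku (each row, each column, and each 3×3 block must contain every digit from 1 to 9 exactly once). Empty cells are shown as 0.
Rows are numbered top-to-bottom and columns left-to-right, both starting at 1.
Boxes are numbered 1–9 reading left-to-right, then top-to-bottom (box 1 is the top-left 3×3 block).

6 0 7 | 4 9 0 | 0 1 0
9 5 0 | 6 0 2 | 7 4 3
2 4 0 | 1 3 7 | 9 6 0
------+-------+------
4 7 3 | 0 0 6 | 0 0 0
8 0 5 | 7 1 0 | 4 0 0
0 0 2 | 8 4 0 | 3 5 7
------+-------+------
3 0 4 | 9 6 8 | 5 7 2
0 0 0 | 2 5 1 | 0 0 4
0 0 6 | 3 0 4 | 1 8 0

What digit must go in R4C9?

Cell R4C9 itself could take any of {1, 8, 9} by direct elimination.
Consider where 1 can go in row 4.
R4C4 is out (column 4 already has a 1).
R4C5 is out (column 5 already has a 1).
R4C7 is out (column 7 already has a 1).
R4C8 is out (column 8 already has a 1).
So the only cell in row 4 that can hold 1 is R4C9.
Therefore R4C9 = 1.

1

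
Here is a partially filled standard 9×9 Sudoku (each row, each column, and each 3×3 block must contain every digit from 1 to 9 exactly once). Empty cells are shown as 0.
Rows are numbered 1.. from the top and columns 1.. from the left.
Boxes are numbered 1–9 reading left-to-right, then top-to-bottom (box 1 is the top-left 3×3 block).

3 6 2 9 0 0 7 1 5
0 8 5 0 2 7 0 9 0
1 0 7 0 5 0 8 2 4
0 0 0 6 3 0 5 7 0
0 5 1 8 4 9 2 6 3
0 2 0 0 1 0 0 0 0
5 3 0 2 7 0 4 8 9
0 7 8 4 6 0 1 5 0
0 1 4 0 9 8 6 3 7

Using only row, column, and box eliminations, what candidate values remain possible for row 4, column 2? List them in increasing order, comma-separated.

4,9

Row 4 already contains {3, 5, 6, 7}.
Column 2 already contains {1, 2, 3, 5, 6, 7, 8}.
Its 3×3 block (box 4) already contains {1, 2, 5}.
Removing those from 1–9 leaves {4, 9} as the candidates for row 4, column 2.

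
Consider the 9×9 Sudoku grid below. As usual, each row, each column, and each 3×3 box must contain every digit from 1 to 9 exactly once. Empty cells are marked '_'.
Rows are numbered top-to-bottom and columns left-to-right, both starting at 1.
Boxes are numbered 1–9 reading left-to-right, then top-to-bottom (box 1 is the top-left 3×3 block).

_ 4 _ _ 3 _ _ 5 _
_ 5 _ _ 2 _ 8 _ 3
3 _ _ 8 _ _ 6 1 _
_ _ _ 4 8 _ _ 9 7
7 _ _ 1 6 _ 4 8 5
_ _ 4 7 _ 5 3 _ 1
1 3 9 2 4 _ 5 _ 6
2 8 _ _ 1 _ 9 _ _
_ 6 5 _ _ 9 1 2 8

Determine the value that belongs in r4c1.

Cell r4c1 itself could take any of {5, 6} by direct elimination.
Consider where 5 can go in column 1.
r1c1 is out (row 1 already has a 5).
r2c1 is out (row 2 already has a 5).
r6c1 is out (row 6 already has a 5).
r9c1 is out (row 9 already has a 5).
So the only cell in column 1 that can hold 5 is r4c1.
Therefore r4c1 = 5.

5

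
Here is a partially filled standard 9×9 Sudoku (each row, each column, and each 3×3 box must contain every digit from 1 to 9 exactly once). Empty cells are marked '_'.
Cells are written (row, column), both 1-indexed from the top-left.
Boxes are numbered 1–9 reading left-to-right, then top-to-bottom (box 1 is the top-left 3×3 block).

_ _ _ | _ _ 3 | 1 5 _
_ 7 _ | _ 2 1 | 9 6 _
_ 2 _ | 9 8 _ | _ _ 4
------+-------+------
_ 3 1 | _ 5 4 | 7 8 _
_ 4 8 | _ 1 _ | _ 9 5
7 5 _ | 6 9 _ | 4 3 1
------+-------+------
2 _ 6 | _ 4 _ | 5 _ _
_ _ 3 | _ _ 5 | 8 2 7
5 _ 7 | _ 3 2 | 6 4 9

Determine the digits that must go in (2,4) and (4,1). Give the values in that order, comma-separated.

5,9

For (2,4):
  Consider where 5 can go in column 4.
  (1,4) is out (row 1 already has a 5). (4,4) is out (row 4 already has a 5). (5,4) is out (row 5 already has a 5). (7,4) is out (row 7 already has a 5). The remaining empty cells in column 4 are similarly blocked.
  So the only cell in column 4 that can hold 5 is (2,4).
  So (2,4) = 5.
For (4,1):
  Consider where 9 can go in box 4.
  (5,1) is out (row 5 already has a 9).
  (6,3) is out (row 6 already has a 9).
  So the only cell in box 4 that can hold 9 is (4,1).
  So (4,1) = 9.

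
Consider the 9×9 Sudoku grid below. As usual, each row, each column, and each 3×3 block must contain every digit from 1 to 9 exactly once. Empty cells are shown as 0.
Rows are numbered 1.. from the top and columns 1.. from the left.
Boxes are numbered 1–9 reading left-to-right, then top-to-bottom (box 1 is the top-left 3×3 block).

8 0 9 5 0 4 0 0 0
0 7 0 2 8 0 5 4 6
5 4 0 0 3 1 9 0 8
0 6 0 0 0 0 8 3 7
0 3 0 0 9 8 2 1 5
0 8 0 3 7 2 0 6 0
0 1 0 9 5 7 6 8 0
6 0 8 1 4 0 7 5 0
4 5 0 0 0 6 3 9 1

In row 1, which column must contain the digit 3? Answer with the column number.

Consider where 3 can go in row 1.
row 1, column 2 is out (column 2 already has a 3).
row 1, column 5 is out (column 5 already has a 3).
row 1, column 7 is out (column 7 already has a 3).
row 1, column 8 is out (column 8 already has a 3).
So the only cell in row 1 that can hold 3 is row 1, column 9.
That is column 9.

9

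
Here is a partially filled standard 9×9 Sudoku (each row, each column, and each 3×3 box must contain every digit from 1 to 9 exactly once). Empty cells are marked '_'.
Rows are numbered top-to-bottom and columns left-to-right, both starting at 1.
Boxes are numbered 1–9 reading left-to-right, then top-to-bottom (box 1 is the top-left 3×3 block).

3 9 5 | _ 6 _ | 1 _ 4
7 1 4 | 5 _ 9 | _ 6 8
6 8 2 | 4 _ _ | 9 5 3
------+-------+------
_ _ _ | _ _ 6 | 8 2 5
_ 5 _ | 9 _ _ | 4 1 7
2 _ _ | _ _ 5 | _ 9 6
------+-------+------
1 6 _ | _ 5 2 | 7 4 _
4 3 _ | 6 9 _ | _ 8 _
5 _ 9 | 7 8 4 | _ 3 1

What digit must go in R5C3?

Cell R5C3 itself could take any of {3, 6, 8} by direct elimination.
Consider where 6 can go in box 4.
R4C1 is out (row 4 already has a 6). R4C2 is out (row 4 already has a 6). R4C3 is out (row 4 already has a 6). R5C1 is out (column 1 already has a 6). The remaining empty cells in box 4 are similarly blocked.
So the only cell in box 4 that can hold 6 is R5C3.
Therefore R5C3 = 6.

6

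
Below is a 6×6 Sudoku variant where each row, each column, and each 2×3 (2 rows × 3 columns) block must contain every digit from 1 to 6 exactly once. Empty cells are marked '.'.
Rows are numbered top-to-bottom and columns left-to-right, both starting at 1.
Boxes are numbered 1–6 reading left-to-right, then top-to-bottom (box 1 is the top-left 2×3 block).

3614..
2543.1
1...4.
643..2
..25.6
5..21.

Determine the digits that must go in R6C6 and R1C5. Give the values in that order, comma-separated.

4,2

For R6C6:
  Consider where 4 can go in box 6.
  R5C5 is out (column 5 already has a 4).
  So the only cell in box 6 that can hold 4 is R6C6.
  So R6C6 = 4.
For R1C5:
  Consider where 2 can go in box 2.
  R1C6 is out (column 6 already has a 2).
  R2C5 is out (row 2 already has a 2).
  So the only cell in box 2 that can hold 2 is R1C5.
  So R1C5 = 2.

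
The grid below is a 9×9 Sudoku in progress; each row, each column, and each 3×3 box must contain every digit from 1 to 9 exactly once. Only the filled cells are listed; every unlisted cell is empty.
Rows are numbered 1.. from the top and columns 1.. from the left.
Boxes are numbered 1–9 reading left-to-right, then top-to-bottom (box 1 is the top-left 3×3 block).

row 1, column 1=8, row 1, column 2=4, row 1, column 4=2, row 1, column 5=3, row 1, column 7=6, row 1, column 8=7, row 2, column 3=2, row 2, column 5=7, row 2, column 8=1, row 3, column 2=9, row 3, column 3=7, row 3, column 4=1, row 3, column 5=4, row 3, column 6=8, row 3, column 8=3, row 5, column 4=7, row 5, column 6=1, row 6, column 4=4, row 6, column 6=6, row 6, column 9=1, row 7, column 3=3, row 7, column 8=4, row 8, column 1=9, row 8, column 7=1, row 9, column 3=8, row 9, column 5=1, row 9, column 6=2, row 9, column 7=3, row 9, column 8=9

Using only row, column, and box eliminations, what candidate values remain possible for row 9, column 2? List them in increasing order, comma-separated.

5,6,7

Row 9 already contains {1, 2, 3, 8, 9}.
Column 2 already contains {4, 9}.
Its 3×3 block (box 7) already contains {3, 8, 9}.
Removing those from 1–9 leaves {5, 6, 7} as the candidates for row 9, column 2.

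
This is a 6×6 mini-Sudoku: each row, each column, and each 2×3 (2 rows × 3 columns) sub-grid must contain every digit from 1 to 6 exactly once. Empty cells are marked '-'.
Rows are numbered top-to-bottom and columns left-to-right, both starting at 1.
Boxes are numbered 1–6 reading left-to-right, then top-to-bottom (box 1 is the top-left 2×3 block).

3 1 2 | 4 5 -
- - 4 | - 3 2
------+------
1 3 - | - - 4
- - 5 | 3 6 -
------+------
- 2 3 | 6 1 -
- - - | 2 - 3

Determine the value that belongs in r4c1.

Cell r4c1 itself could take any of {2, 4} by direct elimination.
Consider where 2 can go in column 1.
r2c1 is out (row 2 already has a 2).
r5c1 is out (row 5 already has a 2).
r6c1 is out (row 6 already has a 2).
So the only cell in column 1 that can hold 2 is r4c1.
Therefore r4c1 = 2.

2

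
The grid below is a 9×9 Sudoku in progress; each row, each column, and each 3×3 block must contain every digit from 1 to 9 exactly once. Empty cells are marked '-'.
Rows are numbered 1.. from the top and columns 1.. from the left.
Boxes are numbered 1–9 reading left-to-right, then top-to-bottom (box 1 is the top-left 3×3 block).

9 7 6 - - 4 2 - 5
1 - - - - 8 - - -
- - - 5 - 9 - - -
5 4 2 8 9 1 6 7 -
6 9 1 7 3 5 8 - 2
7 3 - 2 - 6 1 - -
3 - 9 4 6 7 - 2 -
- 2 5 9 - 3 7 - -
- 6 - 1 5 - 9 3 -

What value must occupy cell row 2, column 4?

Cell row 2, column 4 itself could take any of {3, 6} by direct elimination.
Consider where 6 can go in column 4.
row 1, column 4 is out (row 1 already has a 6).
So the only cell in column 4 that can hold 6 is row 2, column 4.
Therefore row 2, column 4 = 6.

6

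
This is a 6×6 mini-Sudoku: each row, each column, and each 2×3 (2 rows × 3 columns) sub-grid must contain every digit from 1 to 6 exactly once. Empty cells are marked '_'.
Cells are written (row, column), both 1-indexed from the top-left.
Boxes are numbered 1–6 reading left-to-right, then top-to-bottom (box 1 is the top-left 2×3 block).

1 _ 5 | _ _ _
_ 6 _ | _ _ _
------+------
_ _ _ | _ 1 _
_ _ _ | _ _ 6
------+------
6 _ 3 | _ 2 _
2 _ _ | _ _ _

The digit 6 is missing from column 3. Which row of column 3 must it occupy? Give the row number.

3

Consider where 6 can go in column 3.
(2,3) is out (row 2 already has a 6).
(4,3) is out (row 4 already has a 6).
(6,3) is out (box 5 already has a 6).
So the only cell in column 3 that can hold 6 is (3,3).
That is row 3.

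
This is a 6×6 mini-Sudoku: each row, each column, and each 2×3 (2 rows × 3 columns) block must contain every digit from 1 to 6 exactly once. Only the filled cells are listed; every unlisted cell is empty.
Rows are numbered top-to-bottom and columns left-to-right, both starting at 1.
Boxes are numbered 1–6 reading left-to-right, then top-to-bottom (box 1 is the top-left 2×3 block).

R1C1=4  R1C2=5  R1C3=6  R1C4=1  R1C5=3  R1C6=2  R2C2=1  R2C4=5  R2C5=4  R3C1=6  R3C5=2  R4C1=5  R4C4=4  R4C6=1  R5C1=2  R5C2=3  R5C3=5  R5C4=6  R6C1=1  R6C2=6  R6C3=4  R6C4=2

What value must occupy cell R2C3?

Cell R2C3 itself could take any of {2, 3} by direct elimination.
Consider where 2 can go in box 1.
R2C1 is out (column 1 already has a 2).
So the only cell in box 1 that can hold 2 is R2C3.
Therefore R2C3 = 2.

2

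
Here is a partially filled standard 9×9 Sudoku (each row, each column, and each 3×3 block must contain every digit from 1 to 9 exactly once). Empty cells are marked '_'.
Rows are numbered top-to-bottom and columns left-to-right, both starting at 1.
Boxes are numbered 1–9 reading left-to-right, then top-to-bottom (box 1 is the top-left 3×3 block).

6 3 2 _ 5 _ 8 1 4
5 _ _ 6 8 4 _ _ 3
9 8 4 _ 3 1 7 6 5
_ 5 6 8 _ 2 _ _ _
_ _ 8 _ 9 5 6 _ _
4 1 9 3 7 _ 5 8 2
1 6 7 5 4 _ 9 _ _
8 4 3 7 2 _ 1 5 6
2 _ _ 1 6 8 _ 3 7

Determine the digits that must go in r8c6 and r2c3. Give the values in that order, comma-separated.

For r8c6:
  Row 8 already contains {1, 2, 3, 4, 5, 6, 7, 8}.
  Column 6 already contains {1, 2, 4, 5, 8}.
  Its 3×3 block (box 8) already contains {1, 2, 4, 5, 6, 7, 8}.
  The only value from 1–9 not eliminated is 9, so r8c6 = 9.
For r2c3:
  Row 2 already contains {3, 4, 5, 6, 8}.
  Column 3 already contains {2, 3, 4, 6, 7, 8, 9}.
  Its 3×3 block (box 1) already contains {2, 3, 4, 5, 6, 8, 9}.
  The only value from 1–9 not eliminated is 1, so r2c3 = 1.

9,1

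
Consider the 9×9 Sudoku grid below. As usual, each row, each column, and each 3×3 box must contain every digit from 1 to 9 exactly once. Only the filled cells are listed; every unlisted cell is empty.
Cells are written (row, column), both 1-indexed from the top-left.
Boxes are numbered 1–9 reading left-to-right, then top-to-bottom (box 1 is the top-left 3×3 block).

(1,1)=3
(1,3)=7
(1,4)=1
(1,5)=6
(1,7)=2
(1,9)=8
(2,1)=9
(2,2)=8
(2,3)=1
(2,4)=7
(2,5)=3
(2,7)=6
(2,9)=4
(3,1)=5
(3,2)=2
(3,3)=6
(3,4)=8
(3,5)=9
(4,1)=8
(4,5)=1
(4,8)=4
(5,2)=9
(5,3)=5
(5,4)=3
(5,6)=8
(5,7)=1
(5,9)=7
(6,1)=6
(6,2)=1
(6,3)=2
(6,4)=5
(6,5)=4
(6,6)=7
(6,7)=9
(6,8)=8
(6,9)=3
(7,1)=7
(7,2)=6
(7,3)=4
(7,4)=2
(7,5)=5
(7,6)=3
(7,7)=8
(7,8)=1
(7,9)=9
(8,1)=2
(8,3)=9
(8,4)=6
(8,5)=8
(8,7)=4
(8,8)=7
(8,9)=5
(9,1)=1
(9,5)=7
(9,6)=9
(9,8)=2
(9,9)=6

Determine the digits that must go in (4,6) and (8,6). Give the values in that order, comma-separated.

6,1

For (4,6):
  Consider where 6 can go in box 5.
  (4,4) is out (column 4 already has a 6).
  (5,5) is out (column 5 already has a 6).
  So the only cell in box 5 that can hold 6 is (4,6).
  So (4,6) = 6.
For (8,6):
  Row 8 already contains {2, 4, 5, 6, 7, 8, 9}.
  Column 6 already contains {3, 7, 8, 9}.
  Its 3×3 block (box 8) already contains {2, 3, 5, 6, 7, 8, 9}.
  The only value from 1–9 not eliminated is 1, so (8,6) = 1.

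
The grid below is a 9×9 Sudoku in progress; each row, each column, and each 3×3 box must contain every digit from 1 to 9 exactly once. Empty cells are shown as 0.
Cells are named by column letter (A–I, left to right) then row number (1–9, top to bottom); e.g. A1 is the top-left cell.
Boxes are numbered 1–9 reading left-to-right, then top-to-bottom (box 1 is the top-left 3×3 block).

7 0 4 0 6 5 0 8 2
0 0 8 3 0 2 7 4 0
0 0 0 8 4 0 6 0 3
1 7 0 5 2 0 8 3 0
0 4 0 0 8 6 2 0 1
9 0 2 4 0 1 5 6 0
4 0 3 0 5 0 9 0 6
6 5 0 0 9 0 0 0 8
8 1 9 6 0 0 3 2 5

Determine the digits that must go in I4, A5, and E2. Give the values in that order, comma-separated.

4,3,1

For I4:
  Consider where 4 can go in column I.
  I2 is out (row 2 already has a 4).
  I6 is out (row 6 already has a 4).
  So the only cell in column I that can hold 4 is I4.
  So I4 = 4.
For A5:
  Consider where 3 can go in column A.
  A2 is out (row 2 already has a 3).
  A3 is out (row 3 already has a 3).
  So the only cell in column A that can hold 3 is A5.
  So A5 = 3.
For E2:
  Row 2 already contains {2, 3, 4, 7, 8}.
  Column E already contains {2, 4, 5, 6, 8, 9}.
  Its 3×3 block (box 2) already contains {2, 3, 4, 5, 6, 8}.
  The only value from 1–9 not eliminated is 1, so E2 = 1.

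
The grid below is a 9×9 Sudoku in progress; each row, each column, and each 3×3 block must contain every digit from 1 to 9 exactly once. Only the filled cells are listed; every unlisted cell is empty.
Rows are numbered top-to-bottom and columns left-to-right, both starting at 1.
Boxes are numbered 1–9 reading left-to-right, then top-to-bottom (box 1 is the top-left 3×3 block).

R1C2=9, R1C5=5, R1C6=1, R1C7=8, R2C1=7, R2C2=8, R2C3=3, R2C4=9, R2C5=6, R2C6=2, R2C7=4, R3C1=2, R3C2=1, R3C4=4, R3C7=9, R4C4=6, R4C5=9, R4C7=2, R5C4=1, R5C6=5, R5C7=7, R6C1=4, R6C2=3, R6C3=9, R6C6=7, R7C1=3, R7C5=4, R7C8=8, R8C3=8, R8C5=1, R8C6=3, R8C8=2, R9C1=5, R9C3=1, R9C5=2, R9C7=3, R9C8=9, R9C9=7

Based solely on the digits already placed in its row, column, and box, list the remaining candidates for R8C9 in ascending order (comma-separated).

Row 8 already contains {1, 2, 3, 8}.
Column 9 already contains {7}.
Its 3×3 block (box 9) already contains {2, 3, 7, 8, 9}.
Removing those from 1–9 leaves {4, 5, 6} as the candidates for R8C9.

4,5,6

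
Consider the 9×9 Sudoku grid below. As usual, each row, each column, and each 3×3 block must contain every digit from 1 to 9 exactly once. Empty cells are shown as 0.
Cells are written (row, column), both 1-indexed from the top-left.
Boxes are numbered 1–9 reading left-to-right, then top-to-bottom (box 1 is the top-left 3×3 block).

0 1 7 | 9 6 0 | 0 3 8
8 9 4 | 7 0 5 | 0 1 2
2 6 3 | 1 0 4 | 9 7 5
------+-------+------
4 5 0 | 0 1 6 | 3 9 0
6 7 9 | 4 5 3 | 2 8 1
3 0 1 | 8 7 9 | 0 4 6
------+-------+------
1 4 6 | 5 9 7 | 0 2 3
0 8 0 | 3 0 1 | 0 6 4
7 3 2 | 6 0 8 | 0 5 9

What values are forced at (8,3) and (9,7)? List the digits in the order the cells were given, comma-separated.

5,1

For (8,3):
  Row 8 already contains {1, 3, 4, 6, 8}.
  Column 3 already contains {1, 2, 3, 4, 6, 7, 9}.
  Its 3×3 block (box 7) already contains {1, 2, 3, 4, 6, 7, 8}.
  The only value from 1–9 not eliminated is 5, so (8,3) = 5.
For (9,7):
  Row 9 already contains {2, 3, 5, 6, 7, 8, 9}.
  Column 7 already contains {2, 3, 9}.
  Its 3×3 block (box 9) already contains {2, 3, 4, 5, 6, 9}.
  The only value from 1–9 not eliminated is 1, so (9,7) = 1.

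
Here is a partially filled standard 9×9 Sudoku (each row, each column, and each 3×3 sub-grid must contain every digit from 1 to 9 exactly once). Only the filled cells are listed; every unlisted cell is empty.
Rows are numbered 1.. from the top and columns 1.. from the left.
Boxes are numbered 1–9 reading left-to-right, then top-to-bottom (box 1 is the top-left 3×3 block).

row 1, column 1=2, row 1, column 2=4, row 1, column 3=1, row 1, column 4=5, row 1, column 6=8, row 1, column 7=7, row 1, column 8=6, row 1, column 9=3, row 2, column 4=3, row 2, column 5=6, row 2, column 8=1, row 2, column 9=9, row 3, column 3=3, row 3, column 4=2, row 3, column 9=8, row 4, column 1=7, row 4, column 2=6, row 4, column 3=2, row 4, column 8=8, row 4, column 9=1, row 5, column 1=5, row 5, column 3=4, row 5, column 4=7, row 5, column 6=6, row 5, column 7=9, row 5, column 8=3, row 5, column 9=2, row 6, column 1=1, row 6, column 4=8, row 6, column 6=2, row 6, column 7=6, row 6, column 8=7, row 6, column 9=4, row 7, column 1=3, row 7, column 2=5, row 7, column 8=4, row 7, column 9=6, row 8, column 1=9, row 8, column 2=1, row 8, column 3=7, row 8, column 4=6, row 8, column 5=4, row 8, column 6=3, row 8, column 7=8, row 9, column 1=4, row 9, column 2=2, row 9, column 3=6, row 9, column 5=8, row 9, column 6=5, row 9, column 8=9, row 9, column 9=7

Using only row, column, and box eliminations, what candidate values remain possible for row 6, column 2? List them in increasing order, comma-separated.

Row 6 already contains {1, 2, 4, 6, 7, 8}.
Column 2 already contains {1, 2, 4, 5, 6}.
Its 3×3 block (box 4) already contains {1, 2, 4, 5, 6, 7}.
Removing those from 1–9 leaves {3, 9} as the candidates for row 6, column 2.

3,9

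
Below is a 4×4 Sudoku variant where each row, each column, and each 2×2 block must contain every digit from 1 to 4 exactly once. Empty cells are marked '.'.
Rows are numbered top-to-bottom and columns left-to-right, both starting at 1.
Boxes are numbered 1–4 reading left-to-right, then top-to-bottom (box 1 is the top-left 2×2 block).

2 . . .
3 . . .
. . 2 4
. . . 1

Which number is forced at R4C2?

2

Cell R4C2 itself could take any of {2, 3, 4} by direct elimination.
Consider where 2 can go in box 3.
R3C1 is out (row 3 already has a 2).
R3C2 is out (row 3 already has a 2).
R4C1 is out (column 1 already has a 2).
So the only cell in box 3 that can hold 2 is R4C2.
Therefore R4C2 = 2.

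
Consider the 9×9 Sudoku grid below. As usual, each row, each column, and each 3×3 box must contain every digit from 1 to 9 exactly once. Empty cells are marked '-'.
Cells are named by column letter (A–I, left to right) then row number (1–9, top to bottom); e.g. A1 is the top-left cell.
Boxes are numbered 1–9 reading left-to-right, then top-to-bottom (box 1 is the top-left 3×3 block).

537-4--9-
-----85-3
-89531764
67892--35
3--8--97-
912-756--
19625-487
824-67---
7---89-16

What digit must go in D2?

7

Cell D2 itself could take any of {6, 7} by direct elimination.
Consider where 7 can go in box 2.
D1 is out (row 1 already has a 7).
F1 is out (row 1 already has a 7).
E2 is out (column E already has a 7).
So the only cell in box 2 that can hold 7 is D2.
Therefore D2 = 7.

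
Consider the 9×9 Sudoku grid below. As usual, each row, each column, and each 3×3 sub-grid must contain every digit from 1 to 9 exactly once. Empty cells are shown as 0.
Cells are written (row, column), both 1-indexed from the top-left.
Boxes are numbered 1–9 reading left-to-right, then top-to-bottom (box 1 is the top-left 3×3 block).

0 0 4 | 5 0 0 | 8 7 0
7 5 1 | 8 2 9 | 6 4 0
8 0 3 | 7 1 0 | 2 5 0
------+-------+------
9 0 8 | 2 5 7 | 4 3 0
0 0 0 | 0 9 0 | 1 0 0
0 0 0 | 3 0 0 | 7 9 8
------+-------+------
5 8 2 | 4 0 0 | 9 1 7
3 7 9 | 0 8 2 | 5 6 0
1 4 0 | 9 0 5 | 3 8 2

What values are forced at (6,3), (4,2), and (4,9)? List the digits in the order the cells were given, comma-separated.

5,1,6

For (6,3):
  Consider where 5 can go in row 6.
  (6,1) is out (column 1 already has a 5).
  (6,2) is out (column 2 already has a 5).
  (6,5) is out (column 5 already has a 5).
  (6,6) is out (column 6 already has a 5).
  So the only cell in row 6 that can hold 5 is (6,3).
  So (6,3) = 5.
For (4,2):
  Consider where 1 can go in row 4.
  (4,9) is out (box 6 already has a 1).
  So the only cell in row 4 that can hold 1 is (4,2).
  So (4,2) = 1.
For (4,9):
  Row 4 already contains {2, 3, 4, 5, 7, 8, 9}.
  Column 9 already contains {2, 7, 8}.
  Its 3×3 block (box 6) already contains {1, 3, 4, 7, 8, 9}.
  The only value from 1–9 not eliminated is 6, so (4,9) = 6.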